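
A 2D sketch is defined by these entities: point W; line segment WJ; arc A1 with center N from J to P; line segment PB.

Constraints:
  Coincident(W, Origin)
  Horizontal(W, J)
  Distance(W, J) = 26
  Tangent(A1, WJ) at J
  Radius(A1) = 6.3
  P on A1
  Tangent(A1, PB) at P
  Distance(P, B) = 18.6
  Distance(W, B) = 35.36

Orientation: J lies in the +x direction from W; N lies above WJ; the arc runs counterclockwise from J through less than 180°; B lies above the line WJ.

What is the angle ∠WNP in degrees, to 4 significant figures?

169.4°

W is at the origin; WJ is horizontal with |WJ| = 26.0 and J on the +x side, so J = (26.00, 0.000). The tangent condition forces NJ to be normal to WJ, so N = J + (0, 6.3) = (26.00, 6.300). Since NP ⟂ PB (tangency), |NB| = √(6.3² + 18.6²) = 19.64 regardless of where P sits on A1. So B lies on both circle(W, 35.36) and circle(N, 19.64); the above-WJ intersection is B = (24.13, 25.85). P is the foot of the tangent from B: P = (31.75, 8.881).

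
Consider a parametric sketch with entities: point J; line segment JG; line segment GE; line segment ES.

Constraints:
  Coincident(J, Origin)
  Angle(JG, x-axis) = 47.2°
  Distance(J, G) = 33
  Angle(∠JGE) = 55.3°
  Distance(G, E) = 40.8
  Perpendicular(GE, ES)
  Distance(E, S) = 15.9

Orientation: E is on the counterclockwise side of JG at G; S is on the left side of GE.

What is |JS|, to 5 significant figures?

24.713

J is at the origin; JG runs at 47.2° with length 33.0, so G = 33.0·(cos 47.2°, sin 47.2°) = (22.422, 24.213). ∠JGE = 55.3°, so GE runs at 47.2° + (180° − 55.3°) = 171.90° from the x-axis; with |GE| = 40.8, E = G + 40.8·(cos 171.90°, sin 171.90°) = (-17.971, 29.962). GE ⟂ ES; with |ES| = 15.9 on the left of GE, S = E + 15.9·(-0.14090, -0.99002) = (-20.212, 14.220). Then |JS| = |S − J| = 24.713.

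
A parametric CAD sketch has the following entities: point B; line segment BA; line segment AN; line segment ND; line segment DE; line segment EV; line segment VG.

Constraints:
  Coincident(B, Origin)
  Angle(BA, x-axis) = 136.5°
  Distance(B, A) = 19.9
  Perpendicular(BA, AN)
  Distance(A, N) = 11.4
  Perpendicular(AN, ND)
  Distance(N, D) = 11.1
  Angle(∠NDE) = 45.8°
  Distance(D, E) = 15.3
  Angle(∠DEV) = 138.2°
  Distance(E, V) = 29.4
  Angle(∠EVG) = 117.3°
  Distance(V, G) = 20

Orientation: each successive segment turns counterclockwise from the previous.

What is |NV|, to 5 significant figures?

31.693

B is at the origin; BA runs at 136.5° with length 19.9, so A = (-14.435, 13.698). BA ⟂ AN, so AN runs at -133.50°; with |AN| = 11.4, N = (-22.282, 5.4290). The perpendicularity gives ND at right angles to AN, so ND runs at -43.500°; with |ND| = 11.1, D = (-14.231, -2.2117). ∠NDE = 45.8° gives DE at 90.700° from the x-axis; with |DE| = 15.3, E = (-14.417, 13.087). ∠DEV = 138.2° gives EV at 132.50° from the x-axis; with |EV| = 29.4, V = (-34.280, 34.763). Then |NV| = |V − N| = 31.693.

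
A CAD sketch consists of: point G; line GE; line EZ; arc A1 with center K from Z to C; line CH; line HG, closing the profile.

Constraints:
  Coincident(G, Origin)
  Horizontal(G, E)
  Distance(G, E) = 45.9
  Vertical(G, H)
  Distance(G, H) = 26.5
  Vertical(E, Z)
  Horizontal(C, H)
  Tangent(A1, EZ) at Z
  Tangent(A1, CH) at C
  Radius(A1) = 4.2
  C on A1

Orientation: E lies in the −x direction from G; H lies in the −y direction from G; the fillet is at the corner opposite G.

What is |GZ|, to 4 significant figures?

51.03

The virtual corner opposite G is at (-45.90, -26.50). Since A1 is tangent to EZ there, KZ ⟂ EZ and A1 meets CH tangentially, so KC is at right angles to CH, with radius 4.2, so the center K sits 4.2 in from both sides at K = (-41.70, -22.30). That places the tangent points at Z = (-45.90, -22.30) on EZ and C = (-41.70, -26.50) on CH. Then |GZ| = |Z − G| = 51.03.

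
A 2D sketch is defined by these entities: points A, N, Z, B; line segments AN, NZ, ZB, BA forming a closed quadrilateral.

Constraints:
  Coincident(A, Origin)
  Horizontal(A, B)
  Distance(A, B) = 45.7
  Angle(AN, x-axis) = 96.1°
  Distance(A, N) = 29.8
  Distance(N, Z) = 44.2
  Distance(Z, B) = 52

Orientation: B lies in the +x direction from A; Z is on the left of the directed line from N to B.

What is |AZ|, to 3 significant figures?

62.2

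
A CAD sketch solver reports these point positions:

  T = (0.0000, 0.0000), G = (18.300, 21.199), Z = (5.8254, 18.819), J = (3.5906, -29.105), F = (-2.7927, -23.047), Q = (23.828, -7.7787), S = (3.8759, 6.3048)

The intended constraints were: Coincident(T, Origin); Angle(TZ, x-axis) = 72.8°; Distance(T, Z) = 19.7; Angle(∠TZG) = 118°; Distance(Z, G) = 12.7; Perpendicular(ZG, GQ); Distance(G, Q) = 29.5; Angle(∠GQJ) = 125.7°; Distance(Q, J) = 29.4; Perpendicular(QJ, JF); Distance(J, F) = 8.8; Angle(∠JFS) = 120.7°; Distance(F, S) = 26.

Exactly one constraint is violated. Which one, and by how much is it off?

Distance(F, S) = 26 — off by 4.10.

T = (0.00, 0.00) ✓; TZ at 72.80° ✓; |TZ| = 19.70 ✓; ∠TZG = 118.0° ✓; |ZG| = 12.70 ✓; ∠(ZG, GQ) = 90.00° ✓; |GQ| = 29.50 ✓; ∠GQJ = 125.7° ✓; |QJ| = 29.40 ✓; ∠(QJ, JF) = 90.00° ✓; |JF| = 8.800 ✓; ∠JFS = 120.7° ✓; |FS| = 30.10 ✗.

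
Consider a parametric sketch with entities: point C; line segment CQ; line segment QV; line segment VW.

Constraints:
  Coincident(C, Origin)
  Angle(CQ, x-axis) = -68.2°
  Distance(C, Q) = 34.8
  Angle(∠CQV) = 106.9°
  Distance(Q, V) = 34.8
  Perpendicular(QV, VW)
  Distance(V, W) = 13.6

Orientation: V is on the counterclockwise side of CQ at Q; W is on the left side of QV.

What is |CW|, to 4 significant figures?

49.05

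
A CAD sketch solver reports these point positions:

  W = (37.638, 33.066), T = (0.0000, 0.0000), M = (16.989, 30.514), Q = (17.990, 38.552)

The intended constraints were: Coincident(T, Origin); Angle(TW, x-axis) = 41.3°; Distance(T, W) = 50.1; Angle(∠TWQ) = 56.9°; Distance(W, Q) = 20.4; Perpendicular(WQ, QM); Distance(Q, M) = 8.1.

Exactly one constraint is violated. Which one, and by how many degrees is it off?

Perpendicular(WQ, QM) — off by 8.50°.

T = (0.00, 0.00) ✓; TW at 41.30° ✓; |TW| = 50.10 ✓; ∠TWQ = 56.90° ✓; |WQ| = 20.40 ✓; ∠(WQ, QM) = 98.50° ✗; |QM| = 8.100 ✓.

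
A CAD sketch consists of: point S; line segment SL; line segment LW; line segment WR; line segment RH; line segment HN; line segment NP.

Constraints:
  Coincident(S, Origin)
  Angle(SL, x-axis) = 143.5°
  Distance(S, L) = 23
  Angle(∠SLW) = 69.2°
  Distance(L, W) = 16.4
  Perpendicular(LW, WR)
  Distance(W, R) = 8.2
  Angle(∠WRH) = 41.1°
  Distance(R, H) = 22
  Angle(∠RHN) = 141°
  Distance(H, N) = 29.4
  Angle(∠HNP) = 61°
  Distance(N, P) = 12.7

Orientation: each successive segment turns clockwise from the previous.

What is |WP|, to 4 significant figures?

32.29

∠RHN = 141.0° gives HN at 124.8° from the x-axis; with |HN| = 29.4, N = (-38.16, 45.92). ∠HNP = 61.0° gives NP at 5.800° from the x-axis; with |NP| = 12.7, P = (-25.53, 47.20). Then |WP| = |P − W| = 32.29.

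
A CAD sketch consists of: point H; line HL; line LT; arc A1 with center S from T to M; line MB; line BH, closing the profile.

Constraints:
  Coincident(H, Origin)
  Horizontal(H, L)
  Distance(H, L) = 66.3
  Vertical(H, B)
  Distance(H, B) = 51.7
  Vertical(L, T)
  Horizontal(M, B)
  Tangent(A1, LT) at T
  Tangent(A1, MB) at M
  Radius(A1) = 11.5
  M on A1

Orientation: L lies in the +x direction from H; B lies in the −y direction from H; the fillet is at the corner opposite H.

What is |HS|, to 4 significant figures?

67.96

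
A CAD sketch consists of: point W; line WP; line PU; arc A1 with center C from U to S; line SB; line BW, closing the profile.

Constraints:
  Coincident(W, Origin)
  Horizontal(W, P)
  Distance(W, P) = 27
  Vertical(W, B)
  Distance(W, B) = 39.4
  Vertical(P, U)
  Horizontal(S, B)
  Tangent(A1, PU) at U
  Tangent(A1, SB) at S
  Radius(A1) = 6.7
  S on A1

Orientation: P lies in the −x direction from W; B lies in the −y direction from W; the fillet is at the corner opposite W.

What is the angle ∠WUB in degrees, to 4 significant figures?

64.39°

The virtual corner opposite W is at (-27.00, -39.40). Since A1 is tangent to PU there, CU ⟂ PU and tangency of A1 to SB means the radius CS is perpendicular to SB, with radius 6.7, so the center C sits 6.7 in from both sides at C = (-20.30, -32.70). That places the tangent points at U = (-27.00, -32.70) on PU and S = (-20.30, -39.40) on SB. Then cos ∠WUB = UW·UB / (|UW||UB|), giving 64.39°.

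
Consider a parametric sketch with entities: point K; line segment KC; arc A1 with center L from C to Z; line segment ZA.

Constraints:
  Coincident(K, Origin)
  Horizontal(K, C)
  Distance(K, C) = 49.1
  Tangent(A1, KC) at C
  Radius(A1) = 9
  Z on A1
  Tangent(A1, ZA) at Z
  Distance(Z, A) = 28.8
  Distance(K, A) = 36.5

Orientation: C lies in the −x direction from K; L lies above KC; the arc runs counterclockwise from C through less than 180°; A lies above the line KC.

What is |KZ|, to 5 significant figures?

42.019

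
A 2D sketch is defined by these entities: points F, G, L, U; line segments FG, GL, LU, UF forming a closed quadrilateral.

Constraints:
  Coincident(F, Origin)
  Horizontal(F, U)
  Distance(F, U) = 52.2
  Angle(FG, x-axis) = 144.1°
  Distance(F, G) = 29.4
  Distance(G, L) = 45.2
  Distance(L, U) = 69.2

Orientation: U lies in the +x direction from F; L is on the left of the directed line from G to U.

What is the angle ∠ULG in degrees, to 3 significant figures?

83.1°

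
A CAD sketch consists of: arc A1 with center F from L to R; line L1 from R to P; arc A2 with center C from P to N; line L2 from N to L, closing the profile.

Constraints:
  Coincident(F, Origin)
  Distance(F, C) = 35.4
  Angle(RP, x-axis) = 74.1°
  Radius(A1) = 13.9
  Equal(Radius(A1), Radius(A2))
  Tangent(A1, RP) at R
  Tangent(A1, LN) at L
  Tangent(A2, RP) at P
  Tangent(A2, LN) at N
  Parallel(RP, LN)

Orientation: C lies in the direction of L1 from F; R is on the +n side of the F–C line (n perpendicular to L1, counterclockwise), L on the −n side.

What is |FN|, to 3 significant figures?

38.0

The slot axis is L1's direction at 74.1°, so u = (cos 74.1°, sin 74.1°) = (0.274, 0.962) and n = (−sin 74.1°, cos 74.1°) = (-0.962, 0.274). F is at the origin and C lies 35.4 along u from F, so C = 35.4·u = (9.70, 34.0). Tangency of A1 to both parallel lines with radius 13.9 puts R and L at F ± 13.9·n: R = (-13.4, 3.81), L = (13.4, -3.81). Equal radii place P and N the same way about C: P = C + 13.9·n = (-3.67, 37.9), N = C − 13.9·n = (23.1, 30.2). Then |FN| = |N − F| = 38.0.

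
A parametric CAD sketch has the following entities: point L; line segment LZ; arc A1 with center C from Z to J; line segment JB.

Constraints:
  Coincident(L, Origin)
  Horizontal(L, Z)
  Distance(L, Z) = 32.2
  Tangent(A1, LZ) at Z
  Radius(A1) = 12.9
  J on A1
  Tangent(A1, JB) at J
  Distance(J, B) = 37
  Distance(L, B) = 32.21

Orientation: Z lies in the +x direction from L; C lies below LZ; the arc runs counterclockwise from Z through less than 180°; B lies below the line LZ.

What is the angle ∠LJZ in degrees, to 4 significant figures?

144.7°

L is at the origin; L and Z share the same y with |LZ| = 32.2 and Z on the +x side, so Z = (32.20, 0.000). A1 meets LZ tangentially, so CZ is at right angles to LZ, so C = Z + (0, -12.9) = (32.20, -12.90). Since CJ ⟂ JB (tangency), |CB| = √(12.9² + 37.0²) = 39.18 regardless of where J sits on A1. So B lies on both circle(L, 32.21) and circle(C, 39.18); the below-LZ intersection is B = (-1.929, -32.15). J is the foot of the tangent from B: J = (22.52, -4.377).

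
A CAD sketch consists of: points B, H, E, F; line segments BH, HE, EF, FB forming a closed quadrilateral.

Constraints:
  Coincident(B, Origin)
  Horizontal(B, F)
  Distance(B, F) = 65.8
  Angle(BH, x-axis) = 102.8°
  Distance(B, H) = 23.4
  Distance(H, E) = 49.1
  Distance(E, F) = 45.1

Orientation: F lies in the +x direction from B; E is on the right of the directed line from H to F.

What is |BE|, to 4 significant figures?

29.19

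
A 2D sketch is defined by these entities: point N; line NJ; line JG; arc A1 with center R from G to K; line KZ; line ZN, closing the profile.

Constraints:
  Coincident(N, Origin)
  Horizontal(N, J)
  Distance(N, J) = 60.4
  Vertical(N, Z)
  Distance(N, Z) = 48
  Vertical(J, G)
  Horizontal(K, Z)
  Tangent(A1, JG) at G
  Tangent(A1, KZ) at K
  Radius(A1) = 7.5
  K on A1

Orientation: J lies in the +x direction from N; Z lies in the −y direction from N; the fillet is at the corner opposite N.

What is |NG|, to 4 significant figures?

72.72

N is at the origin; N and J share the same y with |NJ| = 60.4 and J on the +x side, so J = (60.40, 0.000). NZ is vertical with |NZ| = 48.0 and Z on the −y side, so Z = (0.000, -48.00). The virtual corner opposite N is at (60.40, -48.00). Tangency of A1 to JG means the radius RG is perpendicular to JG and tangency of A1 to KZ means the radius RK is perpendicular to KZ, with radius 7.5, so the center R sits 7.5 in from both sides at R = (52.90, -40.50). That places the tangent points at G = (60.40, -40.50) on JG and K = (52.90, -48.00) on KZ. Then |NG| = |G − N| = 72.72.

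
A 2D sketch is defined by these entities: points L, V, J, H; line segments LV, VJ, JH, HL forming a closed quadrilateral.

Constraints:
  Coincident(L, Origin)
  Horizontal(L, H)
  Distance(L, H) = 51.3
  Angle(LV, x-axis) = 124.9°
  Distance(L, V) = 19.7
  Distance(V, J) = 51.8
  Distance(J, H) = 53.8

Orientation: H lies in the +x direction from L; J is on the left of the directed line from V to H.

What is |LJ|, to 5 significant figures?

56.785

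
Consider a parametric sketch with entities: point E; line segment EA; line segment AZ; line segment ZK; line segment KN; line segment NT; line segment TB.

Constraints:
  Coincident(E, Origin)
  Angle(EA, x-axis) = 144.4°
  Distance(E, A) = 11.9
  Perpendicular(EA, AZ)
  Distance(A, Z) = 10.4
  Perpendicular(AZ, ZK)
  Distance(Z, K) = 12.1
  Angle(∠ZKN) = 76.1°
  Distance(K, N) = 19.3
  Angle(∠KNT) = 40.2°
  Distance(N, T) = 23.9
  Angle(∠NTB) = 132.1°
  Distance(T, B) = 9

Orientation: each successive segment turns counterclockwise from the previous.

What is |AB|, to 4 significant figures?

21.46

E is at the origin; EA runs at 144.4° with length 11.9, so A = (-9.676, 6.927). The perpendicularity gives AZ at right angles to EA, so AZ runs at -125.6°; with |AZ| = 10.4, Z = (-15.73, -1.529). The perpendicularity gives ZK at right angles to AZ, so ZK runs at -35.60°; with |ZK| = 12.1, K = (-5.891, -8.573). ∠ZKN = 76.1° gives KN at 68.30° from the x-axis; with |KN| = 19.3, N = (1.245, 9.360). ∠KNT = 40.2° gives NT at -151.9° from the x-axis; with |NT| = 23.9, T = (-19.84, -1.898). ∠NTB = 132.1° gives TB at -104.0° from the x-axis; with |TB| = 9.0, B = (-22.02, -10.63). Then |AB| = |B − A| = 21.46.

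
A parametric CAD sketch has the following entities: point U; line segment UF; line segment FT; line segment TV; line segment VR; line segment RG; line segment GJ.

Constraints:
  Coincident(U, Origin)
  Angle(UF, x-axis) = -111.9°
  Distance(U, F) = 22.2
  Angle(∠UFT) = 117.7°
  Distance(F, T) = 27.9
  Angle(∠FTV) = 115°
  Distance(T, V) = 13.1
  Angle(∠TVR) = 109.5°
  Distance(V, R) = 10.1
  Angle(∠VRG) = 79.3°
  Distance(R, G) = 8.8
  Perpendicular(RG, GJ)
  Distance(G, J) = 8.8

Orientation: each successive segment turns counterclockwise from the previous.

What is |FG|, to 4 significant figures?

24.31

U is at the origin; UF runs at -111.9° with length 22.2, so F = (-8.280, -20.60). ∠UFT = 117.7° gives FT at -49.60° from the x-axis; with |FT| = 27.9, T = (9.802, -41.84). ∠FTV = 115.0° gives TV at 15.40° from the x-axis; with |TV| = 13.1, V = (22.43, -38.37). ∠TVR = 109.5° gives VR at 85.90° from the x-axis; with |VR| = 10.1, R = (23.15, -28.29). ∠VRG = 79.3° gives RG at -173.4° from the x-axis; with |RG| = 8.8, G = (14.41, -29.30). Then |FG| = |G − F| = 24.31.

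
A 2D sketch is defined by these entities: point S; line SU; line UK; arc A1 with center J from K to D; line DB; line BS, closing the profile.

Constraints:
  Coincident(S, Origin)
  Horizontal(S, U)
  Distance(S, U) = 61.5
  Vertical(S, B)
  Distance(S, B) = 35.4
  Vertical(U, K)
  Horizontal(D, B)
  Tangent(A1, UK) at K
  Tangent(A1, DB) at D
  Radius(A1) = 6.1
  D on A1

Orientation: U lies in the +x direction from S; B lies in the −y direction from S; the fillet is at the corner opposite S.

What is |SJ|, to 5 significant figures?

62.671

S is at the origin; SU is horizontal with |SU| = 61.5 and U on the +x side, so U = (61.500, 0.0000). SB is vertical with |SB| = 35.4 and B on the −y side, so B = (0.0000, -35.400). The virtual corner opposite S is at (61.500, -35.400). Tangency of A1 to UK means the radius JK is perpendicular to UK and the tangent condition forces JD to be normal to DB, with radius 6.1, so the center J sits 6.1 in from both sides at J = (55.400, -29.300). Then |SJ| = |J − S| = 62.671.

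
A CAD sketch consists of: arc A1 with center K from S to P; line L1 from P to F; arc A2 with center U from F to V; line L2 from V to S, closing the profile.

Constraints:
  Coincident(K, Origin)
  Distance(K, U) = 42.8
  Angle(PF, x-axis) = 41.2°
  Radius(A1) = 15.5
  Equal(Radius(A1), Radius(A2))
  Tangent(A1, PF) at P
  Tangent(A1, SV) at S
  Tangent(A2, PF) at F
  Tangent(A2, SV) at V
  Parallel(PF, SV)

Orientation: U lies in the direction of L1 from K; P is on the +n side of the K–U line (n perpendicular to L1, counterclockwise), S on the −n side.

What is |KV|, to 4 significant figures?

45.52

The slot axis is L1's direction at 41.2°, so u = (cos 41.2°, sin 41.2°) = (0.7524, 0.6587) and n = (−sin 41.2°, cos 41.2°) = (-0.6587, 0.7524). K is at the origin and U lies 42.8 along u from K, so U = 42.8·u = (32.20, 28.19). Tangency of A1 to both parallel lines with radius 15.5 puts P and S at K ± 15.5·n: P = (-10.21, 11.66), S = (10.21, -11.66). Equal radii place F and V the same way about U: F = U + 15.5·n = (21.99, 39.85), V = U − 15.5·n = (42.41, 16.53). Then |KV| = |V − K| = 45.52.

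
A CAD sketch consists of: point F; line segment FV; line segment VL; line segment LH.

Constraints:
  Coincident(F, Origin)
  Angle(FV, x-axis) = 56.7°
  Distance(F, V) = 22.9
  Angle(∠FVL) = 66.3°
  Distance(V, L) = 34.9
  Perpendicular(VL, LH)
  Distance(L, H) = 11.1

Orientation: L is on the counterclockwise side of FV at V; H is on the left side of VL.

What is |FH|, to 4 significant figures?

27.53

∠FVL = 66.3°, so VL runs at 56.7° + (180° − 66.3°) = 170.4° from the x-axis; with |VL| = 34.9, L = V + 34.9·(cos 170.4°, sin 170.4°) = (-21.84, 24.96). The perpendicularity gives LH at right angles to VL; with |LH| = 11.1 on the left of VL, H = L + 11.1·(-0.1668, -0.9860) = (-23.69, 14.02). Then |FH| = |H − F| = 27.53.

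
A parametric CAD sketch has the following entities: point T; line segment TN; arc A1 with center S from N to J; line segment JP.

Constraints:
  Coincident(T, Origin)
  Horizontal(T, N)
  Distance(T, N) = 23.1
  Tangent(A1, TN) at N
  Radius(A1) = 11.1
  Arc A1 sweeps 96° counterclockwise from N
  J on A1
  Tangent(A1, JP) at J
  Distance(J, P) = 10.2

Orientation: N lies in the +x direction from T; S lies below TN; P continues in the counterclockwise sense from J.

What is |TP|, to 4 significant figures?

25.97

On A1, N sits at bearing 90° from S; a 96° counterclockwise sweep puts J at bearing 186°, so J = S + 11.1·(cos 186°, sin 186°) = (12.06, -12.26). Tangency of A1 to JP means the radius SJ is perpendicular to JP, so JP runs along (−sin 186°, cos 186°); with |JP| = 10.2, P = (13.13, -22.40). Then |TP| = |P − T| = 25.97.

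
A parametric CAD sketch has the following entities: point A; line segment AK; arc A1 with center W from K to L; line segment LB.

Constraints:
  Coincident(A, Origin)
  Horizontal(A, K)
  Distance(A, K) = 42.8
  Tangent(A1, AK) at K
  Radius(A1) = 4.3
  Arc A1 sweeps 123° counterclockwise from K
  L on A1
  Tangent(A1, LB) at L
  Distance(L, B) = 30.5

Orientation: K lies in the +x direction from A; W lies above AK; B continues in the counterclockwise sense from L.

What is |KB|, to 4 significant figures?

34.75

A is at the origin; A and K share the same y with |AK| = 42.8 and K on the +x side, so K = (42.80, 0.000). The tangent condition forces WK to be normal to AK, so W = K + (0, 4.3) = (42.80, 4.300). On A1, K sits at bearing -90° from W; a 123° counterclockwise sweep puts L at bearing 33°, so L = W + 4.3·(cos 33°, sin 33°) = (46.41, 6.642). The tangent condition forces WL to be normal to LB, so LB runs along (−sin 33°, cos 33°); with |LB| = 30.5, B = (29.79, 32.22). Then |KB| = |B − K| = 34.75.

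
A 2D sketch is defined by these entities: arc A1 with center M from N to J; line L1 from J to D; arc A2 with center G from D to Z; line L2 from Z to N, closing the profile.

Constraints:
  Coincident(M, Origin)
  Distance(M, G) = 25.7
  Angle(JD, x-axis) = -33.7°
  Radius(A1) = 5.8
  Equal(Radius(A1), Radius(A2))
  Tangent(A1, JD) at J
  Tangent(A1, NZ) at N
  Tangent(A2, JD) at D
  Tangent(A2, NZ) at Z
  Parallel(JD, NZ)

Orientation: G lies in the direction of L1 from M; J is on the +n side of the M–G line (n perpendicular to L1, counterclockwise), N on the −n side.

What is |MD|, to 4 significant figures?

26.35

Tangency of A1 to both parallel lines with radius 5.8 puts J and N at M ± 5.8·n: J = (3.218, 4.825), N = (-3.218, -4.825). Equal radii place D and Z the same way about G: D = G + 5.8·n = (24.60, -9.434), Z = G − 5.8·n = (18.16, -19.08). Then |MD| = |D − M| = 26.35.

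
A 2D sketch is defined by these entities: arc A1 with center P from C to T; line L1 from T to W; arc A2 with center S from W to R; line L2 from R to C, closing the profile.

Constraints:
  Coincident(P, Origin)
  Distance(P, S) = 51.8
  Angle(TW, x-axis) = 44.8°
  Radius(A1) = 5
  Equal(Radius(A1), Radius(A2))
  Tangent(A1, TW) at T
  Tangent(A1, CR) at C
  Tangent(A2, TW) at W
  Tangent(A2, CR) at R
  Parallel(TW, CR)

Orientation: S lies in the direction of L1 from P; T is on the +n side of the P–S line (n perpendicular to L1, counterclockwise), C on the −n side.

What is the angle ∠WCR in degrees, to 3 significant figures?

10.9°

The slot axis is L1's direction at 44.8°, so u = (cos 44.8°, sin 44.8°) = (0.710, 0.705) and n = (−sin 44.8°, cos 44.8°) = (-0.705, 0.710). P is at the origin and S lies 51.8 along u from P, so S = 51.8·u = (36.8, 36.5). Tangency of A1 to both parallel lines with radius 5.0 puts T and C at P ± 5.0·n: T = (-3.52, 3.55), C = (3.52, -3.55). Equal radii place W and R the same way about S: W = S + 5.0·n = (33.2, 40.0), R = S − 5.0·n = (40.3, 33.0). Then cos ∠WCR = CW·CR / (|CW||CR|), giving 10.9°.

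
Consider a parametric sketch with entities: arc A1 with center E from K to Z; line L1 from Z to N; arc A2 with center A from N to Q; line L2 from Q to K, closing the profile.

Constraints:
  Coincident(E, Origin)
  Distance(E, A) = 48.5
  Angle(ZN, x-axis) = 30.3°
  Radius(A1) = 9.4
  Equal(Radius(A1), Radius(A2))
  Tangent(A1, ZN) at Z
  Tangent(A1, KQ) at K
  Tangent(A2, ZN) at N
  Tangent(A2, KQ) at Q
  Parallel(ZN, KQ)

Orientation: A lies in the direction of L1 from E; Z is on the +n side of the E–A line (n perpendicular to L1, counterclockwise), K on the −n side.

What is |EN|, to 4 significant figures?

49.40

Tangency of A1 to both parallel lines with radius 9.4 puts Z and K at E ± 9.4·n: Z = (-4.743, 8.116), K = (4.743, -8.116). Equal radii place N and Q the same way about A: N = A + 9.4·n = (37.13, 32.59), Q = A − 9.4·n = (46.62, 16.35). Then |EN| = |N − E| = 49.40.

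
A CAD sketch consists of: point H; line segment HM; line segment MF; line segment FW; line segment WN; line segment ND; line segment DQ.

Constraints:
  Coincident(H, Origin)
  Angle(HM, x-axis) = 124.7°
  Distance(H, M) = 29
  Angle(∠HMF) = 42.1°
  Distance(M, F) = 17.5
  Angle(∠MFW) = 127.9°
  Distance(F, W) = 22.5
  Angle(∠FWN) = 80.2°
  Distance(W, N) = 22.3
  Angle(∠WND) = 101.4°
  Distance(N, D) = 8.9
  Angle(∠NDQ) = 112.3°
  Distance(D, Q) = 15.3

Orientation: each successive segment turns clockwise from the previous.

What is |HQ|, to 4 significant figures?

14.21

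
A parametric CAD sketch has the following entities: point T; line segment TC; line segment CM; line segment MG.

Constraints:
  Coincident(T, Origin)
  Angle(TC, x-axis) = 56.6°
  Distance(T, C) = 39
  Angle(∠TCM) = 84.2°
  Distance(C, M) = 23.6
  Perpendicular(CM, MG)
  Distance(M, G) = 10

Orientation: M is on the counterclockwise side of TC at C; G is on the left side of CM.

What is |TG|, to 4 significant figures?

34.87

∠TCM = 84.2°, so CM runs at 56.6° + (180° − 84.2°) = 152.4° from the x-axis; with |CM| = 23.6, M = C + 23.6·(cos 152.4°, sin 152.4°) = (0.5543, 43.49). The perpendicularity gives MG at right angles to CM; with |MG| = 10.0 on the left of CM, G = M + 10.0·(-0.4633, -0.8862) = (-4.079, 34.63). Then |TG| = |G − T| = 34.87.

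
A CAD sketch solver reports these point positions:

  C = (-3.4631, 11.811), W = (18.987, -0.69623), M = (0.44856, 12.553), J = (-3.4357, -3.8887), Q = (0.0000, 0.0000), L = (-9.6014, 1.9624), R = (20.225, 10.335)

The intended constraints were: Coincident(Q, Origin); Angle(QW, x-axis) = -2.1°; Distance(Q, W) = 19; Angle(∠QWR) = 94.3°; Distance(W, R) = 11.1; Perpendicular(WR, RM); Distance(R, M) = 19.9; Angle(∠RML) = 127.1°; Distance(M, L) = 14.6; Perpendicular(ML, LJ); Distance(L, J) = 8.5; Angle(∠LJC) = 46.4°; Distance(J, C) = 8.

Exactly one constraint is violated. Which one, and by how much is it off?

Distance(J, C) = 8 — off by 7.70.

Q = (0.00, 0.00) ✓; QW at -2.100° ✓; |QW| = 19.00 ✓; ∠QWR = 94.30° ✓; |WR| = 11.10 ✓; ∠(WR, RM) = 90.00° ✓; |RM| = 19.90 ✓; ∠RML = 127.1° ✓; |ML| = 14.60 ✓; ∠(ML, LJ) = 90.00° ✓; |LJ| = 8.500 ✓; ∠LJC = 46.40° ✓; |JC| = 15.70 ✗.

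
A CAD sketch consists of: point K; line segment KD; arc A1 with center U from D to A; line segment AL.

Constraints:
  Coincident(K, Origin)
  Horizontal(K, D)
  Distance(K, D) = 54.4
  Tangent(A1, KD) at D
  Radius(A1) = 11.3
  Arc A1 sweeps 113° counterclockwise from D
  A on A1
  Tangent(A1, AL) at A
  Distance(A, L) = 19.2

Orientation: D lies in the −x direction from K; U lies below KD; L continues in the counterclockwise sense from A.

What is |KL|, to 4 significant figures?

66.32

On A1, D sits at bearing 90° from U; a 113° counterclockwise sweep puts A at bearing 203°, so A = U + 11.3·(cos 203°, sin 203°) = (-64.80, -15.72). Tangency of A1 to AL means the radius UA is perpendicular to AL, so AL runs along (−sin 203°, cos 203°); with |AL| = 19.2, L = (-57.30, -33.39). Then |KL| = |L − K| = 66.32.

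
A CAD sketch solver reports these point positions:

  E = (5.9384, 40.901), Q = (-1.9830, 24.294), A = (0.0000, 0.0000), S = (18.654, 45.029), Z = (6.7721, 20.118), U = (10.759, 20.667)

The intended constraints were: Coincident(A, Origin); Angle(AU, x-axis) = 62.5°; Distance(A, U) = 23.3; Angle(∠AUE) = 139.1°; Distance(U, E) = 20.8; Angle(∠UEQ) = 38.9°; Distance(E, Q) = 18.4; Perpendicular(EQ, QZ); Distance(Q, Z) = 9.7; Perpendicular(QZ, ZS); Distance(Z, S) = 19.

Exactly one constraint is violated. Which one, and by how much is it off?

Distance(Z, S) = 19 — off by 8.60.

A = (0.00, 0.00) ✓; AU at 62.50° ✓; |AU| = 23.30 ✓; ∠AUE = 139.1° ✓; |UE| = 20.80 ✓; ∠UEQ = 38.90° ✓; |EQ| = 18.40 ✓; ∠(EQ, QZ) = 90.00° ✓; |QZ| = 9.700 ✓; ∠(QZ, ZS) = 90.00° ✓; |ZS| = 27.60 ✗.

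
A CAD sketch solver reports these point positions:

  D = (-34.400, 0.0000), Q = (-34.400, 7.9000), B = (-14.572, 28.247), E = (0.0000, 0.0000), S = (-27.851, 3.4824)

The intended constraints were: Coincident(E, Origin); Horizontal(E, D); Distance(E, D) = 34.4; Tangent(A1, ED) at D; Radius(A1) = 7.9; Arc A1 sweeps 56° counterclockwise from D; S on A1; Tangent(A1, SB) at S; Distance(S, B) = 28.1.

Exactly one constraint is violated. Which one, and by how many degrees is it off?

Tangent(A1, SB) at S — off by 5.80°.

E = (0.00, 0.00) ✓; E.y = 0.00, D.y = 0.00 ✓; |ED| = 34.40 ✓; ∠(QD, DE) = 90.00° ✓; |QD| = 7.900 ✓; bearing(Q→S) − bearing(Q→D) = 56.00° ✓; |QS| = 7.900 ✓; ∠(QS, SB) = 84.20° ✗; |SB| = 28.10 ✓.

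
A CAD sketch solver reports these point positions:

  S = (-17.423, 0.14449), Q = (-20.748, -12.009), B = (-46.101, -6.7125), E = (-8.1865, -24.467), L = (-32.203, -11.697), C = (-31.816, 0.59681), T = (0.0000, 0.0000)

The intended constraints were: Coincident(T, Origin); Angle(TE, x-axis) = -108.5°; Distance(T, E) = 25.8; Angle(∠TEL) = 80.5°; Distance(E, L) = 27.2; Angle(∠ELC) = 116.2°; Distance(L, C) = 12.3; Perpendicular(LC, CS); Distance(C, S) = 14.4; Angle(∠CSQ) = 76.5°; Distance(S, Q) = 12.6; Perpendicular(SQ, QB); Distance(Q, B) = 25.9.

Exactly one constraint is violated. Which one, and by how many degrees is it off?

Perpendicular(SQ, QB) — off by 3.50°.

T = (0.00, 0.00) ✓; TE at -108.5° ✓; |TE| = 25.80 ✓; ∠TEL = 80.50° ✓; |EL| = 27.20 ✓; ∠ELC = 116.2° ✓; |LC| = 12.30 ✓; ∠(LC, CS) = 90.00° ✓; |CS| = 14.40 ✓; ∠CSQ = 76.50° ✓; |SQ| = 12.60 ✓; ∠(SQ, QB) = 86.50° ✗; |QB| = 25.90 ✓.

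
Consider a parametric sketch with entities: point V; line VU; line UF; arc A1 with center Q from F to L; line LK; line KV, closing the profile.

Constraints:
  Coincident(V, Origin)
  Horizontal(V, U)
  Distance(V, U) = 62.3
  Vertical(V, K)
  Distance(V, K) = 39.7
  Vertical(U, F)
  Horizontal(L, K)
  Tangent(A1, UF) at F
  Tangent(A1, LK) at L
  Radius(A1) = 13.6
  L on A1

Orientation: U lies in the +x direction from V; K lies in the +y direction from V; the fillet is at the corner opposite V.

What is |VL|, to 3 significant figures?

62.8

V is at the origin; VU is horizontal with |VU| = 62.3 and U on the +x side, so U = (62.3, 0.00). VK is vertical with |VK| = 39.7 and K on the +y side, so K = (0.00, 39.7). The virtual corner opposite V is at (62.3, 39.7). A1 meets UF tangentially, so QF is at right angles to UF and since A1 is tangent to LK there, QL ⟂ LK, with radius 13.6, so the center Q sits 13.6 in from both sides at Q = (48.7, 26.1). That places the tangent points at F = (62.3, 26.1) on UF and L = (48.7, 39.7) on LK. Then |VL| = |L − V| = 62.8.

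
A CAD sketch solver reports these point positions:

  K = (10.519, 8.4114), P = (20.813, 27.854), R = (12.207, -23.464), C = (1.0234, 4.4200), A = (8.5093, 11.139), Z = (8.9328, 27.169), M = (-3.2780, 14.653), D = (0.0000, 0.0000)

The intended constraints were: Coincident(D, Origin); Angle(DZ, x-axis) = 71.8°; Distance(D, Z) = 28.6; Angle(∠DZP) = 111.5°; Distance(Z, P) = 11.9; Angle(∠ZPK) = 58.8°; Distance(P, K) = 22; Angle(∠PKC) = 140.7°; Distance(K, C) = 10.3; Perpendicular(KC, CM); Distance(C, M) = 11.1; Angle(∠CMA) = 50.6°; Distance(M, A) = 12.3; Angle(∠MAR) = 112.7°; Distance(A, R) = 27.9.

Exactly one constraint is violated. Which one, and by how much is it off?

Distance(A, R) = 27.9 — off by 6.90.

D = (0.00, 0.00) ✓; DZ at 71.80° ✓; |DZ| = 28.60 ✓; ∠DZP = 111.5° ✓; |ZP| = 11.90 ✓; ∠ZPK = 58.80° ✓; |PK| = 22.00 ✓; ∠PKC = 140.7° ✓; |KC| = 10.30 ✓; ∠(KC, CM) = 90.00° ✓; |CM| = 11.10 ✓; ∠CMA = 50.60° ✓; |MA| = 12.30 ✓; ∠MAR = 112.7° ✓; |AR| = 34.80 ✗.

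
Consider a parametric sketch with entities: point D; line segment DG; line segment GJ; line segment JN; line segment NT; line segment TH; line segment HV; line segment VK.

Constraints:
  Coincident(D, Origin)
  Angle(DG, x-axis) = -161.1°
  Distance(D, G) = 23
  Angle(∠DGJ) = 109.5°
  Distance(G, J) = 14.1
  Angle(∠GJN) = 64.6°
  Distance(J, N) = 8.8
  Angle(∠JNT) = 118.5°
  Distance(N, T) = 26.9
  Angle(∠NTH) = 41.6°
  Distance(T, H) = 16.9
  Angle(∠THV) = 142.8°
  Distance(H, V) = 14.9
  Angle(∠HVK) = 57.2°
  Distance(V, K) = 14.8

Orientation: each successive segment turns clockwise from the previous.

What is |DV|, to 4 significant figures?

31.67

D is at the origin; DG runs at -161.1° with length 23.0, so G = (-21.76, -7.450). ∠DGJ = 109.5° gives GJ at 128.4° from the x-axis; with |GJ| = 14.1, J = (-30.52, 3.600). ∠GJN = 64.6° gives JN at 13.00° from the x-axis; with |JN| = 8.8, N = (-21.94, 5.580). ∠JNT = 118.5° gives NT at -48.50° from the x-axis; with |NT| = 26.9, T = (-4.119, -14.57). ∠NTH = 41.6° gives TH at 173.1° from the x-axis; with |TH| = 16.9, H = (-20.90, -12.54). ∠THV = 142.8° gives HV at 135.9° from the x-axis; with |HV| = 14.9, V = (-31.60, -2.168). Then |DV| = |V − D| = 31.67.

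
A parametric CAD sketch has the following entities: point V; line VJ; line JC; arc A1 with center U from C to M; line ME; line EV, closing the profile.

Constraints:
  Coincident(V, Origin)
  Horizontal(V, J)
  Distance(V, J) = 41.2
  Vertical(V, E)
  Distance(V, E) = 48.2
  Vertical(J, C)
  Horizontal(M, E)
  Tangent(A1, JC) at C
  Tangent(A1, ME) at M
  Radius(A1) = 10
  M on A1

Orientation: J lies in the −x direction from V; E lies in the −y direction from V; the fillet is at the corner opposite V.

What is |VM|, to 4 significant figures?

57.42

The virtual corner opposite V is at (-41.20, -48.20). Tangency of A1 to JC means the radius UC is perpendicular to JC and A1 meets ME tangentially, so UM is at right angles to ME, with radius 10.0, so the center U sits 10.0 in from both sides at U = (-31.20, -38.20). That places the tangent points at C = (-41.20, -38.20) on JC and M = (-31.20, -48.20) on ME. Then |VM| = |M − V| = 57.42.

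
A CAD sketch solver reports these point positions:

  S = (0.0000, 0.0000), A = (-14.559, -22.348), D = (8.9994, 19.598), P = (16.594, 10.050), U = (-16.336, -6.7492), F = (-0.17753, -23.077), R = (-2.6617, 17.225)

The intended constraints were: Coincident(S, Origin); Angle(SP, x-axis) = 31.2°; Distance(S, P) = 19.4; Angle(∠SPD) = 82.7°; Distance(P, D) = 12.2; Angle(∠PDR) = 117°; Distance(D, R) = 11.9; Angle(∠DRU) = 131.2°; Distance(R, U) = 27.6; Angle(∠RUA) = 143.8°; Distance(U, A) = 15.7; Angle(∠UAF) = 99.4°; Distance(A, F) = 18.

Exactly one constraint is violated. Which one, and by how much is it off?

Distance(A, F) = 18 — off by 3.60.

S = (0.00, 0.00) ✓; SP at 31.20° ✓; |SP| = 19.40 ✓; ∠SPD = 82.70° ✓; |PD| = 12.20 ✓; ∠PDR = 117.0° ✓; |DR| = 11.90 ✓; ∠DRU = 131.2° ✓; |RU| = 27.60 ✓; ∠RUA = 143.8° ✓; |UA| = 15.70 ✓; ∠UAF = 99.40° ✓; |AF| = 14.40 ✗.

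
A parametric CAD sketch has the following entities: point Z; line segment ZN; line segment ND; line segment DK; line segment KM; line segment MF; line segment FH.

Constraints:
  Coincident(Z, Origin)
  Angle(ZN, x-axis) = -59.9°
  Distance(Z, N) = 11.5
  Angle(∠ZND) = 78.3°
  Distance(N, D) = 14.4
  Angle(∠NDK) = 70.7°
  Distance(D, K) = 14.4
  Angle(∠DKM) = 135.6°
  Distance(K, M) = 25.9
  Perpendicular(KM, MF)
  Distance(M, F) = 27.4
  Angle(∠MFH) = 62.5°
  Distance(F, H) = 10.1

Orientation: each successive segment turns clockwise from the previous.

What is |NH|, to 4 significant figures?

15.64

Z is at the origin; ZN runs at -59.9° with length 11.5, so N = (5.767, -9.949). ∠ZND = 78.3° gives ND at -161.6° from the x-axis; with |ND| = 14.4, D = (-7.896, -14.49). ∠NDK = 70.7° gives DK at 89.10° from the x-axis; with |DK| = 14.4, K = (-7.670, -0.09636). ∠DKM = 135.6° gives KM at 44.70° from the x-axis; with |KM| = 25.9, M = (10.74, 18.12). KM is perpendicular to MF, so MF runs at -45.30°; with |MF| = 27.4, F = (30.01, -1.354). ∠MFH = 62.5° gives FH at -162.8° from the x-axis; with |FH| = 10.1, H = (20.36, -4.341). Then |NH| = |H − N| = 15.64.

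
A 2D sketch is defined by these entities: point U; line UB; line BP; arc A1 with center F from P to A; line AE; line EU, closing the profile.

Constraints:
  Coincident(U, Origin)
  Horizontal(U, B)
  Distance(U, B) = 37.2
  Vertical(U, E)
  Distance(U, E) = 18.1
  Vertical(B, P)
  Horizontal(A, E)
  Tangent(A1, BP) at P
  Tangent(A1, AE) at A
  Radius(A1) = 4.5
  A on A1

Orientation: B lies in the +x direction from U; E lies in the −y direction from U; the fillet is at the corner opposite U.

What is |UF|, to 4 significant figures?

35.42

U is at the origin; U and B share the same y with |UB| = 37.2 and B on the +x side, so B = (37.20, 0.000). UE is vertical with |UE| = 18.1 and E on the −y side, so E = (0.000, -18.10). The virtual corner opposite U is at (37.20, -18.10). A1 meets BP tangentially, so FP is at right angles to BP and the tangent condition forces FA to be normal to AE, with radius 4.5, so the center F sits 4.5 in from both sides at F = (32.70, -13.60). Then |UF| = |F − U| = 35.42.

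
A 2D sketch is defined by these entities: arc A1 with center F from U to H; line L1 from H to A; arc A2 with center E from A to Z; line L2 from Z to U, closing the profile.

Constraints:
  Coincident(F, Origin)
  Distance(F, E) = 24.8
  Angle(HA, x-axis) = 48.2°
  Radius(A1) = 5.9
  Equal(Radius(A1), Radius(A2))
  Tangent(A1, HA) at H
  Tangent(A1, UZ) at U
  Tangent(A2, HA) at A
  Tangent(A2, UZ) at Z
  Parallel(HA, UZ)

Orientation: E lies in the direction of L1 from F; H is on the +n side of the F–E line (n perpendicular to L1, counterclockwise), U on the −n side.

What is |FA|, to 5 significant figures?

25.492

The slot axis is L1's direction at 48.2°, so u = (cos 48.2°, sin 48.2°) = (0.66653, 0.74548) and n = (−sin 48.2°, cos 48.2°) = (-0.74548, 0.66653). F is at the origin and E lies 24.8 along u from F, so E = 24.8·u = (16.530, 18.488). Tangency of A1 to both parallel lines with radius 5.9 puts H and U at F ± 5.9·n: H = (-4.3983, 3.9325), U = (4.3983, -3.9325). Equal radii place A and Z the same way about E: A = E + 5.9·n = (12.132, 22.420), Z = E − 5.9·n = (20.928, 14.555). Then |FA| = |A − F| = 25.492.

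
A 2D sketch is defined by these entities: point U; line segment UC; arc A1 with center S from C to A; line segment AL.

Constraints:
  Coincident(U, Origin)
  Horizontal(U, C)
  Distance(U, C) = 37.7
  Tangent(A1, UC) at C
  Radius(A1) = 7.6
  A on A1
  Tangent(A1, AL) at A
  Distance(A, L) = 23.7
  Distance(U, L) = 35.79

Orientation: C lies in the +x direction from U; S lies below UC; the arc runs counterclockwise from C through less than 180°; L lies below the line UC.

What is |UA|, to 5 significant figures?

30.939

U is at the origin; U and C share the same y with |UC| = 37.7 and C on the +x side, so C = (37.700, 0.0000). A1 meets UC tangentially, so SC is at right angles to UC, so S = C + (0, -7.6) = (37.700, -7.6000). Since SA ⟂ AL (tangency), |SL| = √(7.6² + 23.7²) = 24.889 regardless of where A sits on A1. So L lies on both circle(U, 35.79) and circle(S, 24.889); the below-UC intersection is L = (22.833, -27.560). A is the foot of the tangent from L: A = (30.510, -5.1382).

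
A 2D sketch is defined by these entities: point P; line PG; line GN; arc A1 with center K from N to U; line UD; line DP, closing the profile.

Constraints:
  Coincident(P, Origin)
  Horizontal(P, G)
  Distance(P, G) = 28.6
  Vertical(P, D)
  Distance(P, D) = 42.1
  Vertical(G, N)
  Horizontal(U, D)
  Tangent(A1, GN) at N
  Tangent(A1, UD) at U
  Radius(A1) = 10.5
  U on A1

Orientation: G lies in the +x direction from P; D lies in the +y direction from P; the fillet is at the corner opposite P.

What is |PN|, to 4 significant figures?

42.62

P is at the origin; P and G share the same y with |PG| = 28.6 and G on the +x side, so G = (28.60, 0.000). PD is vertical with |PD| = 42.1 and D on the +y side, so D = (0.000, 42.10). The virtual corner opposite P is at (28.60, 42.10). Tangency of A1 to GN means the radius KN is perpendicular to GN and the tangent condition forces KU to be normal to UD, with radius 10.5, so the center K sits 10.5 in from both sides at K = (18.10, 31.60). That places the tangent points at N = (28.60, 31.60) on GN and U = (18.10, 42.10) on UD. Then |PN| = |N − P| = 42.62.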